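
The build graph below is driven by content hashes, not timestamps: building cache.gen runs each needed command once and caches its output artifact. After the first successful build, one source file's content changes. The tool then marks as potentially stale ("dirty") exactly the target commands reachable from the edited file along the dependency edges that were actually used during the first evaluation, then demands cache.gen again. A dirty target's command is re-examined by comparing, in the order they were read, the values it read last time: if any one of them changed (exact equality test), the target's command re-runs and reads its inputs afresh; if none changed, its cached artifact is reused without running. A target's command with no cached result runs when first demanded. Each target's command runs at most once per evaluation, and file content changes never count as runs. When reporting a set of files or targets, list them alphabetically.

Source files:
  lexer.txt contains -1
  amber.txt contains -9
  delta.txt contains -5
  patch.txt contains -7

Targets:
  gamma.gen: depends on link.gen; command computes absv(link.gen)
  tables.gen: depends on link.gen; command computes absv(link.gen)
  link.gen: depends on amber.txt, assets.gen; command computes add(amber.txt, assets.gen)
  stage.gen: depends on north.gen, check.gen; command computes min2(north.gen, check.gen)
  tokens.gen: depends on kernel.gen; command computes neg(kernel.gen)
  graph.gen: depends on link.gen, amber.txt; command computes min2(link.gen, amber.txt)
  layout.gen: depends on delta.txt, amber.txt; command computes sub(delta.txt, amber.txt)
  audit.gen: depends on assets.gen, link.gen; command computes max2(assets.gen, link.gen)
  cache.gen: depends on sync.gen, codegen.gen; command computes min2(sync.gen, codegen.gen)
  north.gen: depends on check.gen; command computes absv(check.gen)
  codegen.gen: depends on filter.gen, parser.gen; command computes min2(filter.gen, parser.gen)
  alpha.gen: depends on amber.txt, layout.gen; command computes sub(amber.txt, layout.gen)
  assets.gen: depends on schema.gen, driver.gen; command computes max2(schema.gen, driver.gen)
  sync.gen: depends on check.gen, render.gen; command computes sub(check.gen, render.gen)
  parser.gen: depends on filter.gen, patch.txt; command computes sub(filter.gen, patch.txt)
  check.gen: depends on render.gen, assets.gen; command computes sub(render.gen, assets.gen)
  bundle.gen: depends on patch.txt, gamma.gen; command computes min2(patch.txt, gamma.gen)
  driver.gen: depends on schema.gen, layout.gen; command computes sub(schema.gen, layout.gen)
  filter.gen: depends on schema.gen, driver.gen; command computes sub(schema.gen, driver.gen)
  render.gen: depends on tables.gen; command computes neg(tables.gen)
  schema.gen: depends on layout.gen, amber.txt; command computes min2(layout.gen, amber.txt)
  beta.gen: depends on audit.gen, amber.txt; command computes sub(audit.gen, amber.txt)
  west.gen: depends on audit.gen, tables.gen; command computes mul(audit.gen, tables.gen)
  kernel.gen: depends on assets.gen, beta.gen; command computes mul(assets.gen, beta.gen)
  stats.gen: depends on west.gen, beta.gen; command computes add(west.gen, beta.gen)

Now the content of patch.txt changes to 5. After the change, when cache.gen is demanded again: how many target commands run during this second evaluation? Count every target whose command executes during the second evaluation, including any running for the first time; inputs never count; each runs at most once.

Run set: cache.gen, codegen.gen, parser.gen (3 run).

Initial pass — values computed on the first demand:
  layout.gen = sub(-5, -9) = 4
  schema.gen = min2(4, -9) = -9
  driver.gen = sub(-9, 4) = -13
  assets.gen = max2(-9, -13) = -9
  filter.gen = sub(-9, -13) = 4
  link.gen = add(-9, -9) = -18
  parser.gen = sub(4, -7) = 11
  codegen.gen = min2(4, 11) = 4
  tables.gen = absv(-18) = 18
  render.gen = neg(18) = -18
  check.gen = sub(-18, -9) = -9
  sync.gen = sub(-9, -18) = 9
  cache.gen = min2(9, 4) = 4

Second demand — change propagation:
  parser.gen: re-runs because patch.txt -7->5; new result -1.
  codegen.gen: re-runs because parser.gen 11->-1; new result -1.
  cache.gen: re-runs because codegen.gen 4->-1; new result -1.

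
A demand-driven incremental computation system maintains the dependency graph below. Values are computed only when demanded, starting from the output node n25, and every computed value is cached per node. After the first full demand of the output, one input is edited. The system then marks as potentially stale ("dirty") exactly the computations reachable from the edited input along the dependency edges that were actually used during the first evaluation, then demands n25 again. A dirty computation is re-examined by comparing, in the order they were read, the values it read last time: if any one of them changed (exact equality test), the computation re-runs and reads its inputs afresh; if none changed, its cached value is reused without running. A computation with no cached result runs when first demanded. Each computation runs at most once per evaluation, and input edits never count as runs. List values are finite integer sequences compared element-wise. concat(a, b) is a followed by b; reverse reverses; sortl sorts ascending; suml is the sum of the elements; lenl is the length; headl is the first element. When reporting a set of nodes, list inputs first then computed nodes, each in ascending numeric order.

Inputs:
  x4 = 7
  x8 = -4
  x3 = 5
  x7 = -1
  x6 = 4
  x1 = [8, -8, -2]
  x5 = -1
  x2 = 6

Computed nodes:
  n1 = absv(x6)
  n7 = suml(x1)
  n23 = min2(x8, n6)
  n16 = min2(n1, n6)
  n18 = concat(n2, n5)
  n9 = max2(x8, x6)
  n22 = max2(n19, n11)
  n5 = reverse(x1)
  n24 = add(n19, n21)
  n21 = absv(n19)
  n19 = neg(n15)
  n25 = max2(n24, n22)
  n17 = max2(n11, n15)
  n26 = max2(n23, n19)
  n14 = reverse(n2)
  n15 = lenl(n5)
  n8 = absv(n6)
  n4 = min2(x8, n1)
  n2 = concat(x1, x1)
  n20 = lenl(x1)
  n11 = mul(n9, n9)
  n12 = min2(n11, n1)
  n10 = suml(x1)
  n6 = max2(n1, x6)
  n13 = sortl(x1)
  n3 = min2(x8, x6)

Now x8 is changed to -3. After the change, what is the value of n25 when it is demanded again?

New value of n25: 16.
Key observation: the change is absorbed at n9 — it re-runs but produces the same value, and the output's value is unchanged.

First evaluation (everything demanded from the output):
  n5 = reverse([8, -8, -2]) = [-2, -8, 8]
  n9 = max2(-4, 4) = 4
  n11 = mul(4, 4) = 16
  n15 = lenl([-2, -8, 8]) = 3
  n19 = neg(3) = -3
  n21 = absv(-3) = 3
  n22 = max2(-3, 16) = 16
  n24 = add(-3, 3) = 0
  n25 = max2(0, 16) = 16

Propagation after the edit:
  n9: runs — x8 -4->-3; result 4 (same value as before).
  n11: checked — values it read are unchanged (n9 unchanged, n9 unchanged); reused cached 16 without running.
  n22: checked — values it read are unchanged (n19 unchanged, n11 unchanged); reused cached 16 without running.
  n25: checked — values it read are unchanged (n24 unchanged, n22 unchanged); reused cached 16 without running.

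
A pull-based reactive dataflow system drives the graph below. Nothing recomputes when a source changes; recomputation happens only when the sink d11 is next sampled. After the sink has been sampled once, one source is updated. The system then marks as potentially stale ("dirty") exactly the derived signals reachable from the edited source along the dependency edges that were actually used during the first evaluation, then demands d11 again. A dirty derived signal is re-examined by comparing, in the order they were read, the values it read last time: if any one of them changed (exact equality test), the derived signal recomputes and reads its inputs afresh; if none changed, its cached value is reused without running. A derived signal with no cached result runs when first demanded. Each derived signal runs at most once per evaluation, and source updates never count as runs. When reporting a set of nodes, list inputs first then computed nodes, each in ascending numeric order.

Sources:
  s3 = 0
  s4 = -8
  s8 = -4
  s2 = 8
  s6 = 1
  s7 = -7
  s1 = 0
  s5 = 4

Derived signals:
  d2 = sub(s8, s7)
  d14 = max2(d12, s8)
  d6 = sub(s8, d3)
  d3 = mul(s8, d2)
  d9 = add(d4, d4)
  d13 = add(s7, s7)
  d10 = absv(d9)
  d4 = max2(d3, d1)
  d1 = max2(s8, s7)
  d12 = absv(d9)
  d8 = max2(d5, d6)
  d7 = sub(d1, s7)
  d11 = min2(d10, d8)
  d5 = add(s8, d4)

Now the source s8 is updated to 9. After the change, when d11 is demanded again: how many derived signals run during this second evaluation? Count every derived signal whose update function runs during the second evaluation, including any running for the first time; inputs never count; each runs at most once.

First evaluation (everything demanded from the output):
  d1 = max2(-4, -7) = -4
  d2 = sub(-4, -7) = 3
  d3 = mul(-4, 3) = -12
  d4 = max2(-12, -4) = -4
  d5 = add(-4, -4) = -8
  d6 = sub(-4, -12) = 8
  d8 = max2(-8, 8) = 8
  d9 = add(-4, -4) = -8
  d10 = absv(-8) = 8
  d11 = min2(8, 8) = 8

Propagation after the edit:
  d1: runs — s8 -4->9; result 9.
  d2: runs — s8 -4->9; result 16.
  d3: runs — s8 -4->9; d2 3->16; result 144.
  d4: runs — d3 -12->144; d1 -4->9; result 144.
  d5: runs — s8 -4->9; d4 -4->144; result 153.
  d6: runs — s8 -4->9; d3 -12->144; result -135.
  d8: runs — d5 -8->153; d6 8->-135; result 153.
  d9: runs — d4 -4->144; d4 -4->144; result 288.
  d10: runs — d9 -8->288; result 288.
  d11: runs — d10 8->288; d8 8->153; result 153.

Derived signals that run: d1, d2, d3, d4, d5, d6, d8, d9, d10, d11 — 10 in total.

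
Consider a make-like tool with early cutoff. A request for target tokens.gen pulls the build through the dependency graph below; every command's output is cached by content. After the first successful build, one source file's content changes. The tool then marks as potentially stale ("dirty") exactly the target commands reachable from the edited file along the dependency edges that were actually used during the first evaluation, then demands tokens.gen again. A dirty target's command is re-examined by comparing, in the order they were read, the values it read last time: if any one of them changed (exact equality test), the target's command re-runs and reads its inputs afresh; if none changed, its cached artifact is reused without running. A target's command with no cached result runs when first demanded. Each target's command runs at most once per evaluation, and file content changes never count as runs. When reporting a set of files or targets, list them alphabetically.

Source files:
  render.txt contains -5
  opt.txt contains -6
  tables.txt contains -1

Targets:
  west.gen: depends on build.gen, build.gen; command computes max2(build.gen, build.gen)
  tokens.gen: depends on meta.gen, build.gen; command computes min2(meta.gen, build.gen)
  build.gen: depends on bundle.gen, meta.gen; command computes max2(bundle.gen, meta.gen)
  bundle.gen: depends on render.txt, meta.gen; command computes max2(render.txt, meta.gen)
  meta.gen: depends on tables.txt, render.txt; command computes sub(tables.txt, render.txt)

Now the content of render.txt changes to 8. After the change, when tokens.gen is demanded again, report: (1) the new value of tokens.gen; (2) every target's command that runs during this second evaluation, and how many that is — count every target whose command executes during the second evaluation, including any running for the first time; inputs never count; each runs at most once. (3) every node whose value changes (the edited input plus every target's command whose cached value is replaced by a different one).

First demand of the output computes:
  meta.gen = sub(-1, -5) = 4
  bundle.gen = max2(-5, 4) = 4
  build.gen = max2(4, 4) = 4
  tokens.gen = min2(4, 4) = 4

After the edit, cleaning proceeds:
  meta.gen: a read changed (render.txt -5->8) — executes, giving -9.
  bundle.gen: a read changed (render.txt -5->8; meta.gen 4->-9) — executes, giving 8.
  build.gen: a read changed (bundle.gen 4->8; meta.gen 4->-9) — executes, giving 8.
  tokens.gen: a read changed (meta.gen 4->-9; build.gen 4->8) — executes, giving -9.

Demanding tokens.gen again yields -9.
4 target commands run: build.gen, bundle.gen, meta.gen, tokens.gen.
The nodes whose values change: build.gen, bundle.gen, meta.gen, render.txt, tokens.gen.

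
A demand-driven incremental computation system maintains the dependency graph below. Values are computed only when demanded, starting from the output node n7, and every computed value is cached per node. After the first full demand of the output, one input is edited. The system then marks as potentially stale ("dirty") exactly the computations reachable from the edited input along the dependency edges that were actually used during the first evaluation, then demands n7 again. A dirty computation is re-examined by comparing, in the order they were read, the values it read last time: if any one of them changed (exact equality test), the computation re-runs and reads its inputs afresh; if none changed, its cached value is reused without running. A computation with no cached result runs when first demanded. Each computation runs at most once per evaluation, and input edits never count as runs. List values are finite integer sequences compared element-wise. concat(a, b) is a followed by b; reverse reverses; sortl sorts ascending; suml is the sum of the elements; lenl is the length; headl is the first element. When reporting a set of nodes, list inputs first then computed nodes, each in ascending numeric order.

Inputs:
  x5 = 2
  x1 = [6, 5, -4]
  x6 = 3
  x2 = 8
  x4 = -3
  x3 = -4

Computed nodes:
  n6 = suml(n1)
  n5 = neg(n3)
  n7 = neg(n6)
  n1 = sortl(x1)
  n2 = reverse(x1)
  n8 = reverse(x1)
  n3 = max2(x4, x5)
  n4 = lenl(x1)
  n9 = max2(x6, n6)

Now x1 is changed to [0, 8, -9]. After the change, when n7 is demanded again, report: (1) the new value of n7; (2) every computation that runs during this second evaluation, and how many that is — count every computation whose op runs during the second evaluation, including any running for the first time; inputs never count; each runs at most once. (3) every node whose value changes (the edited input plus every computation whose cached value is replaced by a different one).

First evaluation (everything demanded from the output):
  n1 = sortl([6, 5, -4]) = [-4, 5, 6]
  n6 = suml([-4, 5, 6]) = 7
  n7 = neg(7) = -7

Propagation after the edit:
  n1: runs — x1 [6, 5, -4]->[0, 8, -9]; result [-9, 0, 8].
  n6: runs — n1 [-4, 5, 6]->[-9, 0, 8]; result -1.
  n7: runs — n6 7->-1; result 1.

New value of n7: 1.
Computations that run: n1, n6, n7 — 3 in total.
Values that change: x1, n1, n6, n7.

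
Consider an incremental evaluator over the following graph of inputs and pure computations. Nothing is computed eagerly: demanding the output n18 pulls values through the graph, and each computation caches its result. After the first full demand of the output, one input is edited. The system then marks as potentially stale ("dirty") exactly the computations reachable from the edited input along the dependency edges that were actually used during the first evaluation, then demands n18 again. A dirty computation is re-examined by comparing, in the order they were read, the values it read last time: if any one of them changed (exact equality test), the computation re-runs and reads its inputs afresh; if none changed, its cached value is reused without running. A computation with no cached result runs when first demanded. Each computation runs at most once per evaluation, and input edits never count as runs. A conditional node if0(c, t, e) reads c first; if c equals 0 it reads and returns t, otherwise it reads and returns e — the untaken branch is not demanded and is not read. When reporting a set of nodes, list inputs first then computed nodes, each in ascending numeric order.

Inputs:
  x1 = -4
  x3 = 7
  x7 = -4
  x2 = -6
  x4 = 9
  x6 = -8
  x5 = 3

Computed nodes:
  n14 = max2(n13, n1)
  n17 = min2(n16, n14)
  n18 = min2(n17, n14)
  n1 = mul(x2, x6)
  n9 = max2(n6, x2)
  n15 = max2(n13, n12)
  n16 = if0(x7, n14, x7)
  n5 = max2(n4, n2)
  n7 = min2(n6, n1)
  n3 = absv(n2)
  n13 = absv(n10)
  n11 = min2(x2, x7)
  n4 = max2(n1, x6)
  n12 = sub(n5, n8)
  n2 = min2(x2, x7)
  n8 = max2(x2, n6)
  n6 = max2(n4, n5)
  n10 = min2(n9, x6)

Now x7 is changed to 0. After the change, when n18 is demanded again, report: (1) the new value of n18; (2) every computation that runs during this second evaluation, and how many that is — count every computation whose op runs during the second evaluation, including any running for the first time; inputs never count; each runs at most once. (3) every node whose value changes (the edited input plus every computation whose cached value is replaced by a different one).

n18 now evaluates to 48.
Run set: n2, n16, n17, n18 (4 run).
Changed values: x7, n16, n17, n18.
The important point: at n5 every value read last time is unchanged, so the dirty flag clears without a run.

Initial pass — values computed on the first demand:
  n1 = mul(-6, -8) = 48
  n2 = min2(-6, -4) = -6
  n4 = max2(48, -8) = 48
  n5 = max2(48, -6) = 48
  n6 = max2(48, 48) = 48
  n9 = max2(48, -6) = 48
  n10 = min2(48, -8) = -8
  n13 = absv(-8) = 8
  n14 = max2(8, 48) = 48
  n16 = if0(x7=-4 -> else branch x7) = -4
  n17 = min2(-4, 48) = -4
  n18 = min2(-4, 48) = -4

Second demand — change propagation:
  n2: re-runs because x7 -4->0; new result -6 (unchanged).
  n5: re-examined; everything it read last time is the same (n4 unchanged, n2 unchanged) — cache 48 kept, no run.
  n6: re-examined; everything it read last time is the same (n4 unchanged, n5 unchanged) — cache 48 kept, no run.
  n9: re-examined; everything it read last time is the same (n6 unchanged, x2 unchanged) — cache 48 kept, no run.
  n10: re-examined; everything it read last time is the same (n9 unchanged, x6 unchanged) — cache -8 kept, no run.
  n13: re-examined; everything it read last time is the same (n10 unchanged) — cache 8 kept, no run.
  n14: re-examined; everything it read last time is the same (n13 unchanged, n1 unchanged) — cache 48 kept, no run.
  n16: re-runs because x7 -4->0; x7 -4->0; new result 48.
  n17: re-runs because n16 -4->48; new result 48.
  n18: re-runs because n17 -4->48; new result 48.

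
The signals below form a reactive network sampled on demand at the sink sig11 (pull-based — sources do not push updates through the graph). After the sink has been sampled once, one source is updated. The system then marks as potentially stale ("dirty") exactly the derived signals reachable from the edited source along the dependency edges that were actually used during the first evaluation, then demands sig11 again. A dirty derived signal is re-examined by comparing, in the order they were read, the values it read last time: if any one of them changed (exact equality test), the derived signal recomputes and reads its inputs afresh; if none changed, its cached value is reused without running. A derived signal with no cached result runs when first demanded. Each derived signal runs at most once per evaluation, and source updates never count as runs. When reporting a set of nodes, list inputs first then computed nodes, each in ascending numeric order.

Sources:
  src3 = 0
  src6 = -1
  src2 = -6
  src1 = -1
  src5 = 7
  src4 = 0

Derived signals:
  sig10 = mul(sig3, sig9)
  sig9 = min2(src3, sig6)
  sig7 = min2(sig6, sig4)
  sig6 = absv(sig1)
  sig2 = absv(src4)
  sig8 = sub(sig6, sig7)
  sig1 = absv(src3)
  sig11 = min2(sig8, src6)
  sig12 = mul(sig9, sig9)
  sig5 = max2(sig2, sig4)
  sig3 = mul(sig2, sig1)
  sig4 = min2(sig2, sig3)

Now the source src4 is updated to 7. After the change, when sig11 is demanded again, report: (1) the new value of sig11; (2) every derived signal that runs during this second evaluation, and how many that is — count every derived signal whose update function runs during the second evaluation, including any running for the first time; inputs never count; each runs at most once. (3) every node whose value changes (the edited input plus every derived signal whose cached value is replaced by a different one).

sig11 now evaluates to -1.
Run set: sig2, sig3, sig4 (3 run).
Changed values: src4, sig2.
The important point: at sig7 every value read last time is unchanged, so the dirty flag clears without a run.

Initial pass — values computed on the first demand:
  sig1 = absv(0) = 0
  sig2 = absv(0) = 0
  sig3 = mul(0, 0) = 0
  sig4 = min2(0, 0) = 0
  sig6 = absv(0) = 0
  sig7 = min2(0, 0) = 0
  sig8 = sub(0, 0) = 0
  sig11 = min2(0, -1) = -1

Second demand — change propagation:
  sig2: re-runs because src4 0->7; new result 7.
  sig3: re-runs because sig2 0->7; new result 0 (unchanged).
  sig4: re-runs because sig2 0->7; new result 0 (unchanged).
  sig7: re-examined; everything it read last time is the same (sig6 unchanged, sig4 unchanged) — cache 0 kept, no run.
  sig8: re-examined; everything it read last time is the same (sig6 unchanged, sig7 unchanged) — cache 0 kept, no run.
  sig11: re-examined; everything it read last time is the same (sig8 unchanged, src6 unchanged) — cache -1 kept, no run.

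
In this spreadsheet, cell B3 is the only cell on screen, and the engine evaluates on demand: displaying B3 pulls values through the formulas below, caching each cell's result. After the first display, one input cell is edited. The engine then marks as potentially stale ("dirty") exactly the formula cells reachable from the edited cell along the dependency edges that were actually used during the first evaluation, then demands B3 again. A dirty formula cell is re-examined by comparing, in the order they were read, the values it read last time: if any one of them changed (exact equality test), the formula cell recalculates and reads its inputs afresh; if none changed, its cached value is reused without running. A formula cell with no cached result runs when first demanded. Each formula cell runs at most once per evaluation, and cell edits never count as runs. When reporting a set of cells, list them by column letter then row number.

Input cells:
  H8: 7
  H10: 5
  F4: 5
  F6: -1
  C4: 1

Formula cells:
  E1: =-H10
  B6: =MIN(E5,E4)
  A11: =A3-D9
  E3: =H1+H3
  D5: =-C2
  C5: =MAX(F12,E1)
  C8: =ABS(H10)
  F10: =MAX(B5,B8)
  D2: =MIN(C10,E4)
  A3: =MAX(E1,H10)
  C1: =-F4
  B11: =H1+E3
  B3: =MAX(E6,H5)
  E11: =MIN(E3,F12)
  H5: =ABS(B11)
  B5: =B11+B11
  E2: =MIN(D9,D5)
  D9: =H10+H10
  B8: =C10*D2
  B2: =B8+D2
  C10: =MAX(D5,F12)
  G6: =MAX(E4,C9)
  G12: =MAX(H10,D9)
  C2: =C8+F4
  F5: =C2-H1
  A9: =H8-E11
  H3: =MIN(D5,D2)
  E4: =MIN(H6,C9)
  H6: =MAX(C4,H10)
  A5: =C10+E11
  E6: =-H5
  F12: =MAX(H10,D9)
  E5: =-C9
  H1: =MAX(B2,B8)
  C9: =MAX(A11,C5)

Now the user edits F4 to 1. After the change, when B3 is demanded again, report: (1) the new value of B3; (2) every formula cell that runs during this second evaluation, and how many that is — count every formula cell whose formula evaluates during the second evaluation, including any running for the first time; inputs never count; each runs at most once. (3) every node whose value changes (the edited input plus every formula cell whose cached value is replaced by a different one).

B3 now evaluates to 104.
Run set: B3, B11, C2, C10, D5, E3, E6, H3, H5 (9 run).
Changed values: B3, B11, C2, D5, E3, E6, F4, H3, H5.
The important point: at D2 every value read last time is unchanged, so the dirty flag clears without a run.

Initial pass — values computed on the first demand:
  C8 = ABS(5) = 5
  C2 = 5 + 5 = 10
  D5 = -(10) = -10
  D9 = 5 + 5 = 10
  E1 = -(5) = -5
  A3 = MAX(-5, 5) = 5
  A11 = 5 - 10 = -5
  F12 = MAX(5, 10) = 10
  C5 = MAX(10, -5) = 10
  C9 = MAX(-5, 10) = 10
  C10 = MAX(-10, 10) = 10
  H6 = MAX(1, 5) = 5
  E4 = MIN(5, 10) = 5
  D2 = MIN(10, 5) = 5
  B8 = 10 * 5 = 50
  B2 = 50 + 5 = 55
  H1 = MAX(55, 50) = 55
  H3 = MIN(-10, 5) = -10
  E3 = 55 + -10 = 45
  B11 = 55 + 45 = 100
  H5 = ABS(100) = 100
  E6 = -(100) = -100
  B3 = MAX(-100, 100) = 100

Second demand — change propagation:
  C2: re-runs because F4 5->1; new result 6.
  D5: re-runs because C2 10->6; new result -6.
  C10: re-runs because D5 -10->-6; new result 10 (unchanged).
  D2: re-examined; everything it read last time is the same (C10 unchanged, E4 unchanged) — cache 5 kept, no run.
  B8: re-examined; everything it read last time is the same (C10 unchanged, D2 unchanged) — cache 50 kept, no run.
  B2: re-examined; everything it read last time is the same (B8 unchanged, D2 unchanged) — cache 55 kept, no run.
  H1: re-examined; everything it read last time is the same (B2 unchanged, B8 unchanged) — cache 55 kept, no run.
  H3: re-runs because D5 -10->-6; new result -6.
  E3: re-runs because H3 -10->-6; new result 49.
  B11: re-runs because E3 45->49; new result 104.
  H5: re-runs because B11 100->104; new result 104.
  E6: re-runs because H5 100->104; new result -104.
  B3: re-runs because E6 -100->-104; H5 100->104; new result 104.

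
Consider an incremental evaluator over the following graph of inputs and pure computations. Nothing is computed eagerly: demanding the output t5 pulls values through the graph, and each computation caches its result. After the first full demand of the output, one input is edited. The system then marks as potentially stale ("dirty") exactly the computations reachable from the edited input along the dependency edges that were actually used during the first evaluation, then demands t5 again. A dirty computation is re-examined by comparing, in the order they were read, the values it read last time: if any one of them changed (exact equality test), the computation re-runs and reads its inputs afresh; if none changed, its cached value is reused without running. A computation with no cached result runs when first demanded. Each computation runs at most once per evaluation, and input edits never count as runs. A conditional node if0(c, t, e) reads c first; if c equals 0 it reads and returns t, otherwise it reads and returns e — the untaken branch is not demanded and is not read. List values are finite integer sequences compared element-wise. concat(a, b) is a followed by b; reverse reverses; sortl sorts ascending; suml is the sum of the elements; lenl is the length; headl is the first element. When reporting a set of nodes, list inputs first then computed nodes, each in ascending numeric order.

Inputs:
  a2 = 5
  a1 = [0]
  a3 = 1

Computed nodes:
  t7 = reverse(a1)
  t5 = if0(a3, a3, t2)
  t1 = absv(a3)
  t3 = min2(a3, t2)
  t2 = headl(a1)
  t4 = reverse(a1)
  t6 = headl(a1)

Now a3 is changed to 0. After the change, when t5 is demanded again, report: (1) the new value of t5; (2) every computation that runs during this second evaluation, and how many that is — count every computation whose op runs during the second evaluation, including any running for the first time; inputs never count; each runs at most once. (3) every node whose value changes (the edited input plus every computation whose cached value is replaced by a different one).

t5 now evaluates to 0.
Run set: t5 (1 run).
Changed values: a3.

Initial pass — values computed on the first demand:
  t2 = headl([0]) = 0
  t5 = if0(a3=1 -> else branch t2) = 0

Second demand — change propagation:
  t5: re-runs because a3 1->0; new result 0 (unchanged).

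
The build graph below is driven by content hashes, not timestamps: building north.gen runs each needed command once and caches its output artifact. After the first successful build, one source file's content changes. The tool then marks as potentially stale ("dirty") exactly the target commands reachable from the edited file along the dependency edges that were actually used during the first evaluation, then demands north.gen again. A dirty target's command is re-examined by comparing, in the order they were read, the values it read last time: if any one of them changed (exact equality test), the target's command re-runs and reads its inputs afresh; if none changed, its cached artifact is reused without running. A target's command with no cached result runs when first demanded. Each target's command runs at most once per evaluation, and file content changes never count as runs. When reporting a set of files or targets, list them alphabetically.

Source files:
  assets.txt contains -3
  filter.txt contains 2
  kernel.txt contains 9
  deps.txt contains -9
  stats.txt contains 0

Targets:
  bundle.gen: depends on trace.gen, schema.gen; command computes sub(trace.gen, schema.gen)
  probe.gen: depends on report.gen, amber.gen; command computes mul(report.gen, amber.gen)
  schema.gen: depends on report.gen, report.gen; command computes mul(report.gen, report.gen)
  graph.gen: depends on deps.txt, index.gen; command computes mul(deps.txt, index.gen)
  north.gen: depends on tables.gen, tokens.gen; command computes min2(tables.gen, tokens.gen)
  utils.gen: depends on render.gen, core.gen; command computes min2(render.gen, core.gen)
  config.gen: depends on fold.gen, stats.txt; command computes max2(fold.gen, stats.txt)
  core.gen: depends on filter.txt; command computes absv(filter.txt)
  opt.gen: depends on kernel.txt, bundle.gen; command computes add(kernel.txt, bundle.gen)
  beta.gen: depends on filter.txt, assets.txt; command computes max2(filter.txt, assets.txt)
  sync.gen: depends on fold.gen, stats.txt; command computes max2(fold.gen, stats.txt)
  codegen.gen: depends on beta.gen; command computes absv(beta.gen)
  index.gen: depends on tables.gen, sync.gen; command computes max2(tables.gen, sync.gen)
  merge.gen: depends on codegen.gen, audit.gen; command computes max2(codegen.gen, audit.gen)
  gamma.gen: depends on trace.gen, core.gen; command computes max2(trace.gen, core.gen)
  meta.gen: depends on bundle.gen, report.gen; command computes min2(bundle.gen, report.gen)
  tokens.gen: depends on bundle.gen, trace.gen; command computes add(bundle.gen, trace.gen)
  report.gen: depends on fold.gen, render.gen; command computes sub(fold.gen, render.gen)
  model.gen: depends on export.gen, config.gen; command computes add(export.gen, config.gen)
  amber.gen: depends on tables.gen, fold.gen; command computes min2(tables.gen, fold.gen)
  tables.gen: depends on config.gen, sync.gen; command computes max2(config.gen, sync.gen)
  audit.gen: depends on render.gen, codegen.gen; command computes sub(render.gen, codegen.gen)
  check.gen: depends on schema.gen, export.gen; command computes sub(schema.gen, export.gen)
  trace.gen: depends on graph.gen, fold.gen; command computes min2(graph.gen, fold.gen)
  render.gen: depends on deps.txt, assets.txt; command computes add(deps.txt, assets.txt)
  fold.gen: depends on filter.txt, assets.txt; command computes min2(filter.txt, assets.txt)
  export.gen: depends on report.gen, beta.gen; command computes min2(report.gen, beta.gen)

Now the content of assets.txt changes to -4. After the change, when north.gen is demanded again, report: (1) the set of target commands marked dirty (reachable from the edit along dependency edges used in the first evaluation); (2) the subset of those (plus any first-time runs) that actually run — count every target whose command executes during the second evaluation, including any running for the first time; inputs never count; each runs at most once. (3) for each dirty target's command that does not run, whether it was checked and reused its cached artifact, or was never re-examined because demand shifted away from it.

Initial pass — values computed on the first demand:
  fold.gen = min2(2, -3) = -3
  config.gen = max2(-3, 0) = 0
  render.gen = add(-9, -3) = -12
  report.gen = sub(-3, -12) = 9
  schema.gen = mul(9, 9) = 81
  sync.gen = max2(-3, 0) = 0
  tables.gen = max2(0, 0) = 0
  index.gen = max2(0, 0) = 0
  graph.gen = mul(-9, 0) = 0
  trace.gen = min2(0, -3) = -3
  bundle.gen = sub(-3, 81) = -84
  tokens.gen = add(-84, -3) = -87
  north.gen = min2(0, -87) = -87

Second demand — change propagation:
  fold.gen: re-runs because assets.txt -3->-4; new result -4.
  config.gen: re-runs because fold.gen -3->-4; new result 0 (unchanged).
  render.gen: re-runs because assets.txt -3->-4; new result -13.
  report.gen: re-runs because fold.gen -3->-4; render.gen -12->-13; new result 9 (unchanged).
  schema.gen: re-examined; everything it read last time is the same (report.gen unchanged, report.gen unchanged) — cache 81 kept, no run.
  sync.gen: re-runs because fold.gen -3->-4; new result 0 (unchanged).
  tables.gen: re-examined; everything it read last time is the same (config.gen unchanged, sync.gen unchanged) — cache 0 kept, no run.
  index.gen: re-examined; everything it read last time is the same (tables.gen unchanged, sync.gen unchanged) — cache 0 kept, no run.
  graph.gen: re-examined; everything it read last time is the same (deps.txt unchanged, index.gen unchanged) — cache 0 kept, no run.
  trace.gen: re-runs because fold.gen -3->-4; new result -4.
  bundle.gen: re-runs because trace.gen -3->-4; new result -85.
  tokens.gen: re-runs because bundle.gen -84->-85; trace.gen -3->-4; new result -89.
  north.gen: re-runs because tokens.gen -87->-89; new result -89.

The important point: at schema.gen every value read last time is unchanged, so the dirty flag clears without a run.

Dirty set: bundle.gen, config.gen, fold.gen, graph.gen, index.gen, north.gen, render.gen, report.gen, schema.gen, sync.gen, tables.gen, tokens.gen, trace.gen.
Run set: bundle.gen, config.gen, fold.gen, north.gen, render.gen, report.gen, sync.gen, tokens.gen, trace.gen (9 run).
Re-examined without running (cache reused): graph.gen, index.gen, schema.gen, tables.gen.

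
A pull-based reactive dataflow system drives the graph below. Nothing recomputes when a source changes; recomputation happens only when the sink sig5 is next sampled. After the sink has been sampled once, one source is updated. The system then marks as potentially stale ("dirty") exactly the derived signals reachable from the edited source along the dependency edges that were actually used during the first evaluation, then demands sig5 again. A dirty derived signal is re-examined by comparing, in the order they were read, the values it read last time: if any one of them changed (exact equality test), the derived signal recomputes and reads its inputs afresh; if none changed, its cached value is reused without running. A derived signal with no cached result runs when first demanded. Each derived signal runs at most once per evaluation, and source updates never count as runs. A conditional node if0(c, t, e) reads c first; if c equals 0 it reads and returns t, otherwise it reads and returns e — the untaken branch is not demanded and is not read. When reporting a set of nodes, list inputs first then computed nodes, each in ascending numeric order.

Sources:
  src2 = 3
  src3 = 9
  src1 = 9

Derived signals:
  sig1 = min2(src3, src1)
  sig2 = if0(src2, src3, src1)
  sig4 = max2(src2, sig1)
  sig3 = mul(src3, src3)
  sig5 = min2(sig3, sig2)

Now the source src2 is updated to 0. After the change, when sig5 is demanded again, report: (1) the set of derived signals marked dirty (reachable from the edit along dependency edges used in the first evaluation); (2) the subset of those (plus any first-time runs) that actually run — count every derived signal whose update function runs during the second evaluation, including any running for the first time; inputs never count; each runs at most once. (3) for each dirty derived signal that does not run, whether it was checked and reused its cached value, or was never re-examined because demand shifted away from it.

Marked dirty: sig2, sig5.
Derived signals that run: sig2 — 1 in total.
Checked but reused from cache: sig5.
Key observation: the change is absorbed at sig2 — it re-runs but produces the same value, and the output's value is unchanged.

First evaluation (everything demanded from the output):
  sig2 = if0(src2=3 -> else branch src1) = 9
  sig3 = mul(9, 9) = 81
  sig5 = min2(81, 9) = 9

Propagation after the edit:
  sig2: runs — src2 3->0; result 9 (same value as before).
  sig5: checked — values it read are unchanged (sig3 unchanged, sig2 unchanged); reused cached 9 without running.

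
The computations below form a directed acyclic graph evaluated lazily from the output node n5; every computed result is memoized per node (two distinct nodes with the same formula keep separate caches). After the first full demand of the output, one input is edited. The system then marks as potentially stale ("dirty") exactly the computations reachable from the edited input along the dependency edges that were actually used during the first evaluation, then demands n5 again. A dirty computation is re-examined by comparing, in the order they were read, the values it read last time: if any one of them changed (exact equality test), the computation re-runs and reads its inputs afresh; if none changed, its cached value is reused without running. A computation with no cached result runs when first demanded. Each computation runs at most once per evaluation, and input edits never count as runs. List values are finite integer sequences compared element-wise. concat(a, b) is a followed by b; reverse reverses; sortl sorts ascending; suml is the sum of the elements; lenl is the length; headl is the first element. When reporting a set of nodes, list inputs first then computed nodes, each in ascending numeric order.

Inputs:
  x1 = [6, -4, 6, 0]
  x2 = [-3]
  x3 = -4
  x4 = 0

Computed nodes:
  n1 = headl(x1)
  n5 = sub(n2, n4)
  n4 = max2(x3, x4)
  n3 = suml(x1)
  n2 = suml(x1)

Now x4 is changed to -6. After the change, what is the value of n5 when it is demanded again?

Demanding n5 again yields 12.

First demand of the output computes:
  n2 = suml([6, -4, 6, 0]) = 8
  n4 = max2(-4, 0) = 0
  n5 = sub(8, 0) = 8

After the edit, cleaning proceeds:
  n4: a read changed (x4 0->-6) — executes, giving -4.
  n5: a read changed (n4 0->-4) — executes, giving 12.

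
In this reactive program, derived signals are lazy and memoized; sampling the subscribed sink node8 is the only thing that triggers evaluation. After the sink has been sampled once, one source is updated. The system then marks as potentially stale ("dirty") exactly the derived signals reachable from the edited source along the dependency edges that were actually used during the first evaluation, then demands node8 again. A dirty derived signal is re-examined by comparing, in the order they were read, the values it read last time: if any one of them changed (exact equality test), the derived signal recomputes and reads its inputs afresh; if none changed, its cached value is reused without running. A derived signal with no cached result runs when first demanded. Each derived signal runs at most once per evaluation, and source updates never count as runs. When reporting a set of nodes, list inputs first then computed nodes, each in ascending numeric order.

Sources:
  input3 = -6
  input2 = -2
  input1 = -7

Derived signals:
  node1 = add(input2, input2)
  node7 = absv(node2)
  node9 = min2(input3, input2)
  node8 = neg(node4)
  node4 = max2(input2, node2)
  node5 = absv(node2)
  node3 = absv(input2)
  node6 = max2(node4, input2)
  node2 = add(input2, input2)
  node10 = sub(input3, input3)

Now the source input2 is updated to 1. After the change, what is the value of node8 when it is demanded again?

First demand of the output computes:
  node2 = add(-2, -2) = -4
  node4 = max2(-2, -4) = -2
  node8 = neg(-2) = 2

After the edit, cleaning proceeds:
  node2: a read changed (input2 -2->1; input2 -2->1) — executes, giving 2.
  node4: a read changed (input2 -2->1; node2 -4->2) — executes, giving 2.
  node8: a read changed (node4 -2->2) — executes, giving -2.

Demanding node8 again yields -2.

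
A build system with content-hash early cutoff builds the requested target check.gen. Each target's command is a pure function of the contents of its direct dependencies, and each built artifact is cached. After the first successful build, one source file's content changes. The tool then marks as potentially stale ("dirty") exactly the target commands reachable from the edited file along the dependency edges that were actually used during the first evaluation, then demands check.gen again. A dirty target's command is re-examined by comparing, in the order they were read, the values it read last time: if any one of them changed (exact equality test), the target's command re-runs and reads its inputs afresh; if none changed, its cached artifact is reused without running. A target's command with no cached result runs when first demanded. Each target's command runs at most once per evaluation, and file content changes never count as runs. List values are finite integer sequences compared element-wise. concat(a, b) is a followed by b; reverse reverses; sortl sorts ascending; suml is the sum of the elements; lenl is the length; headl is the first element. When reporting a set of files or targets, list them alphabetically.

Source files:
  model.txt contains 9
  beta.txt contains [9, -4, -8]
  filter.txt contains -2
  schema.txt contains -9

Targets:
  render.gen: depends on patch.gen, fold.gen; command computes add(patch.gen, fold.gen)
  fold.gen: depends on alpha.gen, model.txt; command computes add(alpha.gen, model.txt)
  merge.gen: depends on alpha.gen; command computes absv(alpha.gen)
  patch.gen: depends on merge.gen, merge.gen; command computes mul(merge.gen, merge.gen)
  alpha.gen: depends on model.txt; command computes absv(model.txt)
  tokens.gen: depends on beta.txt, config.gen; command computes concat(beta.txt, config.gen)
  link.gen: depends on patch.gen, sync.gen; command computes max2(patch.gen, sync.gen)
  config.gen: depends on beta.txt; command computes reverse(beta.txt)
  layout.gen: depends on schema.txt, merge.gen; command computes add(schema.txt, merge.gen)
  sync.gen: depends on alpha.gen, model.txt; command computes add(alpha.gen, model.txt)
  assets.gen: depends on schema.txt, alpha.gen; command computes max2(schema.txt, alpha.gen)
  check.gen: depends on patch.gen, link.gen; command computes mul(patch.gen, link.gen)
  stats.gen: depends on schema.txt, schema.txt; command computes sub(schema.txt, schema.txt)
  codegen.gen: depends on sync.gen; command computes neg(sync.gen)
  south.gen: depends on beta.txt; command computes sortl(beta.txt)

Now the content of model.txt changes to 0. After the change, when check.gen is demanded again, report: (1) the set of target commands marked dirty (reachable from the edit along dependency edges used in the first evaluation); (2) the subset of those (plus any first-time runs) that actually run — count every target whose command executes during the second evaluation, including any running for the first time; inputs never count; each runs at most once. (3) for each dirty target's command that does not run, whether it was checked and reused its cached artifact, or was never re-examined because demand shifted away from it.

First evaluation (everything demanded from the output):
  alpha.gen = absv(9) = 9
  merge.gen = absv(9) = 9
  patch.gen = mul(9, 9) = 81
  sync.gen = add(9, 9) = 18
  link.gen = max2(81, 18) = 81
  check.gen = mul(81, 81) = 6561

Propagation after the edit:
  alpha.gen: runs — model.txt 9->0; result 0.
  merge.gen: runs — alpha.gen 9->0; result 0.
  patch.gen: runs — merge.gen 9->0; merge.gen 9->0; result 0.
  sync.gen: runs — alpha.gen 9->0; model.txt 9->0; result 0.
  link.gen: runs — patch.gen 81->0; sync.gen 18->0; result 0.
  check.gen: runs — patch.gen 81->0; link.gen 81->0; result 0.

Marked dirty: alpha.gen, check.gen, link.gen, merge.gen, patch.gen, sync.gen.
Target commands that run: alpha.gen, check.gen, link.gen, merge.gen, patch.gen, sync.gen — 6 in total.
Every dirty target's command ran.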